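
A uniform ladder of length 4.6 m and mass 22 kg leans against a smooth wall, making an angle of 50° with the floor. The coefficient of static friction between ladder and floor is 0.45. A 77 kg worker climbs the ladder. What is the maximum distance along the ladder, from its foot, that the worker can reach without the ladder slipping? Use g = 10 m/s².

Take moments about the foot of the ladder.
Ladder weight 22×10 = 220 N acts at 2.3 m along the ladder; its horizontal arm is 2.3·cos50° = 1.478 m → τ = 325.2 N·m clockwise.
Worker weight 77×10 = 770 N at distance d → arm d·cos50° → τ = 770·d·0.6428 clockwise.
Wall normal N at the top has arm L sinθ = 3.524 m counterclockwise, so Στ = 0 gives N·3.524 = 325.2 + 495·d.
ΣFy = 0 ⇒ N_floor = 990 N, so the maximum friction is μ_s·N_floor = 0.45×990 = 445.5 N. ΣFx = 0 ⇒ N_wall = f, so at the slipping point N = 445.5 N.
Substituting: 445.5×3.524 = 325.2 + 495·d ⇒ d = (1570 − 325.2) / 495 = 2.51 m.

d ≈ 2.51 m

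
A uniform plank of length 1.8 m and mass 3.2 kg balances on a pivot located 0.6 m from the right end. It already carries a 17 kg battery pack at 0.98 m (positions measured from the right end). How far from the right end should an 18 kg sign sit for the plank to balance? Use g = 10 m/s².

x ≈ 0.188 m from the right end

Choose the pivot (at 0.6 m from the right end) as the axis so the support reaction has zero arm there.
Beam weight: 3.2 × 10 = 32 N down at 0.9 m → arm 0.3 m, τ = 32 × 0.3 = 9.6 N·m counterclockwise.
Battery pack: 17 × 10 = 170 N down at 0.98 m → arm 0.38 m, τ = 170 × 0.38 = 64.6 N·m counterclockwise.
Net moment of existing loads = 74.2 N·m counterclockwise.
The sign weighs 18 × 10 = 180 N and must supply an equal clockwise moment, so its lever arm about the pivot is 74.2 / 180 = 0.412 m.
That puts it at 0.6 − 0.412 = 0.188 m from the right end.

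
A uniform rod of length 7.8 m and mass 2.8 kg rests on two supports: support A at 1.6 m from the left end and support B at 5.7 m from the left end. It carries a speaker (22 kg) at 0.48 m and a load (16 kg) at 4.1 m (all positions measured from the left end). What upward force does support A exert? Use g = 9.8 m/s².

R_A ≈ 348 N

Sum moments about support B (its reaction then has zero moment arm).
Beam weight: 2.8 × 9.8 = 27.44 N down at 3.9 m → arm 1.8 m, τ = 27.44 × 1.8 = 49.39 N·m counterclockwise.
Speaker: 22 × 9.8 = 215.6 N down at 0.48 m → arm 5.22 m, τ = 215.6 × 5.22 = 1125 N·m counterclockwise.
Load: 16 × 9.8 = 156.8 N down at 4.1 m → arm 1.6 m, τ = 156.8 × 1.6 = 250.9 N·m counterclockwise.
Net load moment about support B = 1425 N·m counterclockwise.
Reaction R at support A is upward at 1.6 m, arm 4.1 m → moment R × 4.1 clockwise.
For rotational equilibrium, R × 4.1 = 1425, so R = 348 N.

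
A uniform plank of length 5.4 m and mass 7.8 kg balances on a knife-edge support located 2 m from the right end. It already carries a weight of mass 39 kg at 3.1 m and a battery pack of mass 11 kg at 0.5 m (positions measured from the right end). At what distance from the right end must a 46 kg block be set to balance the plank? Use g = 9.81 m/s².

x ≈ 1.31 m from the right end

Sum moments about the knife-edge support (at 2 m from the right end) (the support reaction has zero arm there).
Beam weight: 7.8 × 9.81 = 76.52 N down at 2.7 m → arm 0.7 m, τ = 76.52 × 0.7 = 53.56 N·m counterclockwise.
Weight: 39 × 9.81 = 382.6 N down at 3.1 m → arm 1.1 m, τ = 382.6 × 1.1 = 420.9 N·m counterclockwise.
Battery pack: 11 × 9.81 = 107.9 N down at 0.5 m → arm 1.5 m, τ = 107.9 × 1.5 = 161.9 N·m clockwise.
Net moment of existing loads = 312.6 N·m counterclockwise.
The block weighs 46 × 9.81 = 451.3 N and must supply an equal clockwise moment, so its lever arm about the knife-edge support is 312.6 / 451.3 = 0.693 m.
That puts it at 2 − 0.693 = 1.31 m from the right end.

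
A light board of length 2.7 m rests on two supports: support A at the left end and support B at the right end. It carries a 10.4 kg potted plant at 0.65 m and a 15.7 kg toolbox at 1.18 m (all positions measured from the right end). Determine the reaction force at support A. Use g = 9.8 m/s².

Choose support B as the axis so its reaction then has zero moment arm.
Potted plant: 10.4 × 9.8 = 101.9 N down at 0.65 m → arm 0.65 m, τ = 101.9 × 0.65 = 66.23 N·m counterclockwise.
Toolbox: 15.7 × 9.8 = 153.9 N down at 1.18 m → arm 1.18 m, τ = 153.9 × 1.18 = 181.6 N·m counterclockwise.
Net load moment about support B = 247.8 N·m counterclockwise.
Reaction R at support A is upward at 2.7 m, arm 2.7 m → moment R × 2.7 clockwise.
Balancing moments: R × 2.7 = 247.8, giving R = 91.8 N.

R_A ≈ 91.8 N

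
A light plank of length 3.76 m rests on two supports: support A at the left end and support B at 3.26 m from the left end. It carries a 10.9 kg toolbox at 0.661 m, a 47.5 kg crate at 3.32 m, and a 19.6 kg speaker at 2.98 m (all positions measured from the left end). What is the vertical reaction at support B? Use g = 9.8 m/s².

Choose support A as the axis so its reaction then has zero moment arm.
Toolbox: 10.9 × 9.8 = 106.8 N down at 0.661 m → arm 0.661 m, τ = 106.8 × 0.661 = 70.59 N·m clockwise.
Crate: 47.5 × 9.8 = 465.5 N down at 3.32 m → arm 3.32 m, τ = 465.5 × 3.32 = 1545 N·m clockwise.
Speaker: 19.6 × 9.8 = 192.1 N down at 2.98 m → arm 2.98 m, τ = 192.1 × 2.98 = 572.5 N·m clockwise.
Net load moment about support A = 2188 N·m clockwise.
Reaction R at support B is upward at 3.26 m, arm 3.26 m → moment R × 3.26 counterclockwise.
Setting net torque to zero: R × 3.26 = 2188 → R = 671 N.

R_B ≈ 671 N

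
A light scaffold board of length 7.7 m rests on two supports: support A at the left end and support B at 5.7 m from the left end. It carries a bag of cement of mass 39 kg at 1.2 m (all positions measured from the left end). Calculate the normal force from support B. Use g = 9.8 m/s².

R_B ≈ 80.5 N

Sum moments about support A (its reaction then has zero moment arm).
Bag of cement: 39 × 9.8 = 382.2 N down at 1.2 m → arm 1.2 m, τ = 382.2 × 1.2 = 458.6 N·m clockwise.
Net load moment about support A = 458.6 N·m clockwise.
Reaction R at support B is upward at 5.7 m, arm 5.7 m → moment R × 5.7 counterclockwise.
Στ = 0 ⇒ R × 5.7 = 458.6 ⇒ R = 80.5 N.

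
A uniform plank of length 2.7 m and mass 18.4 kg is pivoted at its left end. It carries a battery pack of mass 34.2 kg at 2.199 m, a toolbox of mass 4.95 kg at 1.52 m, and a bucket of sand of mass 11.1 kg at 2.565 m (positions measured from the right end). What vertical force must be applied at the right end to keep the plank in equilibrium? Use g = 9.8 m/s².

Take moments about the left end.
Beam weight: 18.4 × 9.8 = 180.3 N down at 1.35 m → arm 1.35 m, τ = 180.3 × 1.35 = 243.4 N·m clockwise.
Battery pack: 34.2 × 9.8 = 335.2 N down at 2.199 m → arm 0.501 m, τ = 335.2 × 0.501 = 167.9 N·m clockwise.
Toolbox: 4.95 × 9.8 = 48.51 N down at 1.52 m → arm 1.18 m, τ = 48.51 × 1.18 = 57.24 N·m clockwise.
Bucket of sand: 11.1 × 9.8 = 108.8 N down at 2.565 m → arm 0.135 m, τ = 108.8 × 0.135 = 14.69 N·m clockwise.
Net moment of the loads = 483.2 N·m clockwise.
The upward force F acts at the right end, arm 2.7 m, giving F × 2.7 counterclockwise.
Setting net torque to zero: F × 2.7 = 483.2 → F = 483.2 / 2.7 = 179 N.

F ≈ 179 N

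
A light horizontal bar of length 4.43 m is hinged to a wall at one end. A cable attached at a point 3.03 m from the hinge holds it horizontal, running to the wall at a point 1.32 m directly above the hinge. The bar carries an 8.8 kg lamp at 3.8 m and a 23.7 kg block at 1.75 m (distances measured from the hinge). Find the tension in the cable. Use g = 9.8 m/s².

Sum moments about the hinge (the unknown hinge reaction has zero arm there).
Lamp: 8.8 × 9.8 = 86.24 N down at 3.8 m → arm 3.8 m, τ = 86.24 × 3.8 = 327.7 N·m clockwise.
Block: 23.7 × 9.8 = 232.3 N down at 1.75 m → arm 1.75 m, τ = 232.3 × 1.75 = 406.5 N·m clockwise.
Total clockwise load moment = 734.2 N·m.
The cable tension T acts at 3.03 m; only its component perpendicular to the bar, T sinθ, produces torque. sinθ = h/√(h²+d²) = 1.32/√(1.32²+3.03²) = 0.3994.
Setting net torque to zero: T × 3.03 × 0.3994 = 734.2 → T = 734.2 / 1.21 = 607 N.

T ≈ 607 N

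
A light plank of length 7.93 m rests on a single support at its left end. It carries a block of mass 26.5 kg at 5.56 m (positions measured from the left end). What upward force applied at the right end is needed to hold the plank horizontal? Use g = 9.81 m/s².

F ≈ 182 N

About the left end:
Block: 26.5 × 9.81 = 260 N down at 5.56 m → arm 5.56 m, τ = 260 × 5.56 = 1446 N·m clockwise.
Net moment of the loads = 1446 N·m clockwise.
The upward force F acts at the right end, arm 7.93 m, giving F × 7.93 counterclockwise.
Balancing moments: F × 7.93 = 1446, giving F = 1446 / 7.93 = 182 N.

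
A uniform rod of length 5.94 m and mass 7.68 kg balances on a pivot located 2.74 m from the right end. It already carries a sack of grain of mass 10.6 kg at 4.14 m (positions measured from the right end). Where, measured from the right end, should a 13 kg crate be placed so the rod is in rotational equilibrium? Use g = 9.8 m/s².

x ≈ 1.46 m from the right end

Take moments about the pivot (at 2.74 m from the right end).
Beam weight: 7.68 × 9.8 = 75.26 N down at 2.97 m → arm 0.23 m, τ = 75.26 × 0.23 = 17.31 N·m counterclockwise.
Sack of grain: 10.6 × 9.8 = 103.9 N down at 4.14 m → arm 1.4 m, τ = 103.9 × 1.4 = 145.5 N·m counterclockwise.
Net moment of existing loads = 162.8 N·m counterclockwise.
The crate weighs 13 × 9.8 = 127.4 N and must supply an equal clockwise moment, so its lever arm about the pivot is 162.8 / 127.4 = 1.28 m.
That puts it at 2.74 − 1.28 = 1.46 m from the right end.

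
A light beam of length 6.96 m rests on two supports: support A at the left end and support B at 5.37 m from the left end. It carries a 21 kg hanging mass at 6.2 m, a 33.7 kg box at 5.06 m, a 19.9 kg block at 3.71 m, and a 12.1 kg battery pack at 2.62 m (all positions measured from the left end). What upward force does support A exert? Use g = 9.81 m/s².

R_A ≈ 108 N

Sum moments about support B (its reaction then has zero moment arm).
Hanging mass: 21 × 9.81 = 206 N down at 6.2 m → arm 0.83 m, τ = 206 × 0.83 = 171 N·m clockwise.
Box: 33.7 × 9.81 = 330.6 N down at 5.06 m → arm 0.31 m, τ = 330.6 × 0.31 = 102.5 N·m counterclockwise.
Block: 19.9 × 9.81 = 195.2 N down at 3.71 m → arm 1.66 m, τ = 195.2 × 1.66 = 324 N·m counterclockwise.
Battery pack: 12.1 × 9.81 = 118.7 N down at 2.62 m → arm 2.75 m, τ = 118.7 × 2.75 = 326.4 N·m counterclockwise.
Net load moment about support B = 581.9 N·m counterclockwise.
Reaction R at support A is upward at 0 m, arm 5.37 m → moment R × 5.37 clockwise.
For rotational equilibrium, R × 5.37 = 581.9, so R = 108 N.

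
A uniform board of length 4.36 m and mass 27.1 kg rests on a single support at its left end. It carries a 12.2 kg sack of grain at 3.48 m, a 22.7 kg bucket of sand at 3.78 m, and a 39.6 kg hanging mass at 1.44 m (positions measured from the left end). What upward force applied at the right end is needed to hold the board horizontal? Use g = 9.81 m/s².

Taking torques about the left end:
Beam weight: 27.1 × 9.81 = 265.9 N down at 2.18 m → arm 2.18 m, τ = 265.9 × 2.18 = 579.7 N·m clockwise.
Sack of grain: 12.2 × 9.81 = 119.7 N down at 3.48 m → arm 3.48 m, τ = 119.7 × 3.48 = 416.6 N·m clockwise.
Bucket of sand: 22.7 × 9.81 = 222.7 N down at 3.78 m → arm 3.78 m, τ = 222.7 × 3.78 = 841.8 N·m clockwise.
Hanging mass: 39.6 × 9.81 = 388.5 N down at 1.44 m → arm 1.44 m, τ = 388.5 × 1.44 = 559.4 N·m clockwise.
Net moment of the loads = 2398 N·m clockwise.
The upward force F acts at the right end, arm 4.36 m, giving F × 4.36 counterclockwise.
For rotational equilibrium, F × 4.36 = 2398, so F = 2398 / 4.36 = 550 N.

F ≈ 550 N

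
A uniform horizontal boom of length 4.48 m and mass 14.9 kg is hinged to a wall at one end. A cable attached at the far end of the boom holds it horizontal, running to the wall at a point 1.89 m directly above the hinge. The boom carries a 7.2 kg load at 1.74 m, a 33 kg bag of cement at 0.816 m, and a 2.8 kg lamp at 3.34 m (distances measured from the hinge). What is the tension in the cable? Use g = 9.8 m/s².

Take moments about the hinge.
Beam weight: 14.9 × 9.8 = 146 N down at 2.24 m → arm 2.24 m, τ = 146 × 2.24 = 327 N·m clockwise.
Load: 7.2 × 9.8 = 70.56 N down at 1.74 m → arm 1.74 m, τ = 70.56 × 1.74 = 122.8 N·m clockwise.
Bag of cement: 33 × 9.8 = 323.4 N down at 0.816 m → arm 0.816 m, τ = 323.4 × 0.816 = 263.9 N·m clockwise.
Lamp: 2.8 × 9.8 = 27.44 N down at 3.34 m → arm 3.34 m, τ = 27.44 × 3.34 = 91.65 N·m clockwise.
Total clockwise load moment = 805.4 N·m.
The cable tension T acts at 4.48 m; only its component perpendicular to the boom, T sinθ, produces torque. sinθ = h/√(h²+d²) = 1.89/√(1.89²+4.48²) = 0.3887.
Balancing moments: T × 4.48 × 0.3887 = 805.4, giving T = 805.4 / 1.741 = 463 N.

T ≈ 463 N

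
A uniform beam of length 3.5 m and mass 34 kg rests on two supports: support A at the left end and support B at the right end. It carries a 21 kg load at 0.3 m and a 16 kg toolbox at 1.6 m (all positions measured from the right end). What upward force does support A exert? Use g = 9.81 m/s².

R_A ≈ 256 N

Choose support B as the axis so its reaction then has zero moment arm.
Beam weight: 34 × 9.81 = 333.5 N down at 1.75 m → arm 1.75 m, τ = 333.5 × 1.75 = 583.6 N·m counterclockwise.
Load: 21 × 9.81 = 206 N down at 0.3 m → arm 0.3 m, τ = 206 × 0.3 = 61.8 N·m counterclockwise.
Toolbox: 16 × 9.81 = 157 N down at 1.6 m → arm 1.6 m, τ = 157 × 1.6 = 251.2 N·m counterclockwise.
Net load moment about support B = 896.6 N·m counterclockwise.
Reaction R at support A is upward at 3.5 m, arm 3.5 m → moment R × 3.5 clockwise.
For rotational equilibrium, R × 3.5 = 896.6, so R = 256 N.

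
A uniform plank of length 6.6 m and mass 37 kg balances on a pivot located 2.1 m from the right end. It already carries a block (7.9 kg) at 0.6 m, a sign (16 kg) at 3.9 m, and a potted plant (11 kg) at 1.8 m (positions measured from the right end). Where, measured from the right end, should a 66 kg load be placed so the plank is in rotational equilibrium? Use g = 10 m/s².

x ≈ 1.22 m from the right end

About the pivot (at 2.1 m from the right end):
Beam weight: 37 × 10 = 370 N down at 3.3 m → arm 1.2 m, τ = 370 × 1.2 = 444 N·m counterclockwise.
Block: 7.9 × 10 = 79 N down at 0.6 m → arm 1.5 m, τ = 79 × 1.5 = 118.5 N·m clockwise.
Sign: 16 × 10 = 160 N down at 3.9 m → arm 1.8 m, τ = 160 × 1.8 = 288 N·m counterclockwise.
Potted plant: 11 × 10 = 110 N down at 1.8 m → arm 0.3 m, τ = 110 × 0.3 = 33 N·m clockwise.
Net moment of existing loads = 580.5 N·m counterclockwise.
The load weighs 66 × 10 = 660 N and must supply an equal clockwise moment, so its lever arm about the pivot is 580.5 / 660 = 0.88 m.
That puts it at 2.1 − 0.88 = 1.22 m from the right end.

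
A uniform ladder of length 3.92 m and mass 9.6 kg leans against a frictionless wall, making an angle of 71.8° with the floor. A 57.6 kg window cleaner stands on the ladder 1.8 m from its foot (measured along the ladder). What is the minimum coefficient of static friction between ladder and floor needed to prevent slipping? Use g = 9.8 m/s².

μ_min ≈ 0.153

Choose the foot of the ladder as the axis so the floor normal and friction both act there and drop out.
Ladder weight 9.6×9.8 = 94.08 N acts at 1.96 m along the ladder; its horizontal arm is 1.96·cos71.8° = 0.6122 m → τ = 57.6 N·m clockwise.
Window cleaner: 57.6×9.8 = 564.5 N at 1.8 m → arm 0.5622 m → τ = 317.4 N·m clockwise.
Wall normal N acts horizontally at the top; its moment arm is the height L sinθ = 3.92·sin71.8° = 3.724 m, counterclockwise.
Setting net torque to zero: N × 3.724 = 375 → N = 100.7 N.
ΣFx = 0 ⇒ f = N_wall = 100.7 N. ΣFy = 0 ⇒ N_floor = 658.6 N.
μ_min = f / N_floor = 100.7 / 658.6 = 0.153.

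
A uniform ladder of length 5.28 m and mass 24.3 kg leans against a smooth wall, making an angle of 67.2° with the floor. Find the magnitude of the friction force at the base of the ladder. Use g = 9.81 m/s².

Sum moments about the foot of the ladder (the floor normal and friction both act there and drop out).
Ladder weight 24.3×9.81 = 238.4 N acts at 2.64 m along the ladder; its horizontal arm is 2.64·cos67.2° = 1.023 m → τ = 243.9 N·m clockwise.
Wall normal N acts horizontally at the top; its moment arm is the height L sinθ = 5.28·sin67.2° = 4.867 m, counterclockwise.
Balancing moments: N × 4.867 = 243.9, giving N = 50.1 N.
ΣFx = 0: friction at the foot balances the wall's push, so f = N_wall = 50.1 N.

f ≈ 50.1 N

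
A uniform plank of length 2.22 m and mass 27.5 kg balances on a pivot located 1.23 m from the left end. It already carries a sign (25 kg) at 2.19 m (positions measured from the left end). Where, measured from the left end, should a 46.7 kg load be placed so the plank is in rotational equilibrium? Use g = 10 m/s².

x ≈ 0.787 m from the left end

Sum moments about the pivot (at 1.23 m from the left end) (the support reaction has zero arm there).
Beam weight: 27.5 × 10 = 275 N down at 1.11 m → arm 0.12 m, τ = 275 × 0.12 = 33 N·m counterclockwise.
Sign: 25 × 10 = 250 N down at 2.19 m → arm 0.96 m, τ = 250 × 0.96 = 240 N·m clockwise.
Net moment of existing loads = 207 N·m clockwise.
The load weighs 46.7 × 10 = 467 N and must supply an equal counterclockwise moment, so its lever arm about the pivot is 207 / 467 = 0.443 m.
That puts it at 1.23 − 0.443 = 0.787 m from the left end.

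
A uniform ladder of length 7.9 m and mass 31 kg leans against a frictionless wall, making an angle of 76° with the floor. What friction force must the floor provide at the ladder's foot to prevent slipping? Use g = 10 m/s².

f ≈ 38.6 N

Take moments about the foot of the ladder.
Ladder weight 31×10 = 310 N acts at 3.95 m along the ladder; its horizontal arm is 3.95·cos76° = 0.9556 m → τ = 296.2 N·m clockwise.
Wall normal N acts horizontally at the top; its moment arm is the height L sinθ = 7.9·sin76° = 7.665 m, counterclockwise.
Στ = 0 ⇒ N × 7.665 = 296.2 ⇒ N = 38.6 N.
ΣFx = 0: friction at the foot balances the wall's push, so f = N_wall = 38.6 N.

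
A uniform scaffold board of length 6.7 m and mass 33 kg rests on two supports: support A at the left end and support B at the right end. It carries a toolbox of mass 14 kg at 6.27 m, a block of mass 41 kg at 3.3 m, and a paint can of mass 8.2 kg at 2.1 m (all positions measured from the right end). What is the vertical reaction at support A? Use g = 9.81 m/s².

R_A ≈ 514 N

Take moments about support B.
Beam weight: 33 × 9.81 = 323.7 N down at 3.35 m → arm 3.35 m, τ = 323.7 × 3.35 = 1084 N·m counterclockwise.
Toolbox: 14 × 9.81 = 137.3 N down at 6.27 m → arm 6.27 m, τ = 137.3 × 6.27 = 860.9 N·m counterclockwise.
Block: 41 × 9.81 = 402.2 N down at 3.3 m → arm 3.3 m, τ = 402.2 × 3.3 = 1327 N·m counterclockwise.
Paint can: 8.2 × 9.81 = 80.44 N down at 2.1 m → arm 2.1 m, τ = 80.44 × 2.1 = 168.9 N·m counterclockwise.
Net load moment about support B = 3441 N·m counterclockwise.
Reaction R at support A is upward at 6.7 m, arm 6.7 m → moment R × 6.7 clockwise.
For rotational equilibrium, R × 6.7 = 3441, so R = 514 N.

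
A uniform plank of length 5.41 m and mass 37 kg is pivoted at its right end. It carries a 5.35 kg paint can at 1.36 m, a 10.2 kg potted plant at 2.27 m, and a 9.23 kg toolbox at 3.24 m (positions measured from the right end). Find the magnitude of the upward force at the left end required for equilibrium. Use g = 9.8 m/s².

About the right end:
Beam weight: 37 × 9.8 = 362.6 N down at 2.705 m → arm 2.705 m, τ = 362.6 × 2.705 = 980.8 N·m counterclockwise.
Paint can: 5.35 × 9.8 = 52.43 N down at 1.36 m → arm 1.36 m, τ = 52.43 × 1.36 = 71.3 N·m counterclockwise.
Potted plant: 10.2 × 9.8 = 99.96 N down at 2.27 m → arm 2.27 m, τ = 99.96 × 2.27 = 226.9 N·m counterclockwise.
Toolbox: 9.23 × 9.8 = 90.45 N down at 3.24 m → arm 3.24 m, τ = 90.45 × 3.24 = 293.1 N·m counterclockwise.
Net moment of the loads = 1572 N·m counterclockwise.
The upward force F acts at the left end, arm 5.41 m, giving F × 5.41 clockwise.
Setting net torque to zero: F × 5.41 = 1572 → F = 1572 / 5.41 = 291 N.

F ≈ 291 N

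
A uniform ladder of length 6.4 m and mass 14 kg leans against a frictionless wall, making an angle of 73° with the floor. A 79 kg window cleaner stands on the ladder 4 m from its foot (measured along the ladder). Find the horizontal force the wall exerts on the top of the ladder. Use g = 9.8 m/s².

N_wall ≈ 169 N

Take moments about the foot of the ladder.
Ladder weight 14×9.8 = 137.2 N acts at 3.2 m along the ladder; its horizontal arm is 3.2·cos73° = 0.9356 m → τ = 128.4 N·m clockwise.
Window cleaner: 79×9.8 = 774.2 N at 4 m → arm 1.169 m → τ = 905 N·m clockwise.
Wall normal N acts horizontally at the top; its moment arm is the height L sinθ = 6.4·sin73° = 6.12 m, counterclockwise.
Στ = 0 ⇒ N × 6.12 = 1033 ⇒ N = 169 N.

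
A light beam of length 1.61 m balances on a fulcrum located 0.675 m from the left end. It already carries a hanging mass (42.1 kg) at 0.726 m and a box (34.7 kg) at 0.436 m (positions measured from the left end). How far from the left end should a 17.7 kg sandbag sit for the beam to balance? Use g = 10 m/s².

Take moments about the fulcrum (at 0.675 m from the left end).
Hanging mass: 42.1 × 10 = 421 N down at 0.726 m → arm 0.051 m, τ = 421 × 0.051 = 21.47 N·m clockwise.
Box: 34.7 × 10 = 347 N down at 0.436 m → arm 0.239 m, τ = 347 × 0.239 = 82.93 N·m counterclockwise.
Net moment of existing loads = 61.46 N·m counterclockwise.
The sandbag weighs 17.7 × 10 = 177 N and must supply an equal clockwise moment, so its lever arm about the fulcrum is 61.46 / 177 = 0.347 m.
That puts it at 0.675 + 0.347 = 1.02 m from the left end.

x ≈ 1.02 m from the left end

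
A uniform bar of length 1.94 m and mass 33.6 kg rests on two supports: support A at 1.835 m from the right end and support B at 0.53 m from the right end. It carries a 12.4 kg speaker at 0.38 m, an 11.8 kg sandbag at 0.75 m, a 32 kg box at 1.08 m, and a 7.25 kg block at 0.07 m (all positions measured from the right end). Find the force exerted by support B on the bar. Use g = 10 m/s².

About support A:
Beam weight: 33.6 × 10 = 336 N down at 0.97 m → arm 0.865 m, τ = 336 × 0.865 = 290.6 N·m clockwise.
Speaker: 12.4 × 10 = 124 N down at 0.38 m → arm 1.455 m, τ = 124 × 1.455 = 180.4 N·m clockwise.
Sandbag: 11.8 × 10 = 118 N down at 0.75 m → arm 1.085 m, τ = 118 × 1.085 = 128 N·m clockwise.
Box: 32 × 10 = 320 N down at 1.08 m → arm 0.755 m, τ = 320 × 0.755 = 241.6 N·m clockwise.
Block: 7.25 × 10 = 72.5 N down at 0.07 m → arm 1.765 m, τ = 72.5 × 1.765 = 128 N·m clockwise.
Net load moment about support A = 968.6 N·m clockwise.
Reaction R at support B is upward at 0.53 m, arm 1.305 m → moment R × 1.305 counterclockwise.
Setting net torque to zero: R × 1.305 = 968.6 → R = 742 N.

R_B ≈ 742 N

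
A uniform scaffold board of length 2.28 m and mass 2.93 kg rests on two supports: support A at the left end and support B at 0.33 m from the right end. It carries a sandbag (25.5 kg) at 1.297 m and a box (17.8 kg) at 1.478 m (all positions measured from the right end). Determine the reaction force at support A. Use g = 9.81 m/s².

Taking torques about support B:
Beam weight: 2.93 × 9.81 = 28.74 N down at 1.14 m → arm 0.81 m, τ = 28.74 × 0.81 = 23.28 N·m counterclockwise.
Sandbag: 25.5 × 9.81 = 250.2 N down at 1.297 m → arm 0.967 m, τ = 250.2 × 0.967 = 241.9 N·m counterclockwise.
Box: 17.8 × 9.81 = 174.6 N down at 1.478 m → arm 1.148 m, τ = 174.6 × 1.148 = 200.4 N·m counterclockwise.
Net load moment about support B = 465.6 N·m counterclockwise.
Reaction R at support A is upward at 2.28 m, arm 1.95 m → moment R × 1.95 clockwise.
Setting net torque to zero: R × 1.95 = 465.6 → R = 239 N.

R_A ≈ 239 N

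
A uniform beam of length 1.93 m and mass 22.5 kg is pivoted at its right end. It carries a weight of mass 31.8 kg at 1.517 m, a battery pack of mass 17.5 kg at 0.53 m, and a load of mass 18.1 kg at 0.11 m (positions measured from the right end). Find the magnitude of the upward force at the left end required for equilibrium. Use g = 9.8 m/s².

Choose the right end as the axis so the unknown pivot reaction has zero arm there.
Beam weight: 22.5 × 9.8 = 220.5 N down at 0.965 m → arm 0.965 m, τ = 220.5 × 0.965 = 212.8 N·m counterclockwise.
Weight: 31.8 × 9.8 = 311.6 N down at 1.517 m → arm 1.517 m, τ = 311.6 × 1.517 = 472.7 N·m counterclockwise.
Battery pack: 17.5 × 9.8 = 171.5 N down at 0.53 m → arm 0.53 m, τ = 171.5 × 0.53 = 90.9 N·m counterclockwise.
Load: 18.1 × 9.8 = 177.4 N down at 0.11 m → arm 0.11 m, τ = 177.4 × 0.11 = 19.51 N·m counterclockwise.
Net moment of the loads = 795.9 N·m counterclockwise.
The upward force F acts at the left end, arm 1.93 m, giving F × 1.93 clockwise.
Στ = 0 ⇒ F × 1.93 = 795.9 ⇒ F = 795.9 / 1.93 = 412 N.

F ≈ 412 N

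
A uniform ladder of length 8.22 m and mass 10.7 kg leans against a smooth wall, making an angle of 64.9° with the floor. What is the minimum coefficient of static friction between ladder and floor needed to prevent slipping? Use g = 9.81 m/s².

μ_min ≈ 0.234

About the foot of the ladder:
Ladder weight 10.7×9.81 = 105 N acts at 4.11 m along the ladder; its horizontal arm is 4.11·cos64.9° = 1.743 m → τ = 183 N·m clockwise.
Wall normal N acts horizontally at the top; its moment arm is the height L sinθ = 8.22·sin64.9° = 7.444 m, counterclockwise.
For rotational equilibrium, N × 7.444 = 183, so N = 24.58 N.
ΣFx = 0 ⇒ f = N_wall = 24.58 N. ΣFy = 0 ⇒ N_floor = 105 N.
μ_min = f / N_floor = 24.58 / 105 = 0.234.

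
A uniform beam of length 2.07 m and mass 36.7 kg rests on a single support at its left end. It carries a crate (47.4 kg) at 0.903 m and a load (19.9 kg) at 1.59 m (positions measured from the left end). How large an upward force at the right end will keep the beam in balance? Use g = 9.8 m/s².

F ≈ 532 N

Sum moments about the left end (the unknown pivot reaction has zero arm there).
Beam weight: 36.7 × 9.8 = 359.7 N down at 1.035 m → arm 1.035 m, τ = 359.7 × 1.035 = 372.3 N·m clockwise.
Crate: 47.4 × 9.8 = 464.5 N down at 0.903 m → arm 0.903 m, τ = 464.5 × 0.903 = 419.4 N·m clockwise.
Load: 19.9 × 9.8 = 195 N down at 1.59 m → arm 1.59 m, τ = 195 × 1.59 = 310.1 N·m clockwise.
Net moment of the loads = 1102 N·m clockwise.
The upward force F acts at the right end, arm 2.07 m, giving F × 2.07 counterclockwise.
For rotational equilibrium, F × 2.07 = 1102, so F = 1102 / 2.07 = 532 N.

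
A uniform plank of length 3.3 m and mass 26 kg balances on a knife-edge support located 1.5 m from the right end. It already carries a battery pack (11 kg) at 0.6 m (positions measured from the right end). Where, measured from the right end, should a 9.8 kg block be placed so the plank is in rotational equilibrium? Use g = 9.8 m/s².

Sum moments about the knife-edge support (at 1.5 m from the right end) (the support reaction has zero arm there).
Beam weight: 26 × 9.8 = 254.8 N down at 1.65 m → arm 0.15 m, τ = 254.8 × 0.15 = 38.22 N·m counterclockwise.
Battery pack: 11 × 9.8 = 107.8 N down at 0.6 m → arm 0.9 m, τ = 107.8 × 0.9 = 97.02 N·m clockwise.
Net moment of existing loads = 58.8 N·m clockwise.
The block weighs 9.8 × 9.8 = 96.04 N and must supply an equal counterclockwise moment, so its lever arm about the knife-edge support is 58.8 / 96.04 = 0.612 m.
That puts it at 1.5 + 0.612 = 2.11 m from the right end.

x ≈ 2.11 m from the right end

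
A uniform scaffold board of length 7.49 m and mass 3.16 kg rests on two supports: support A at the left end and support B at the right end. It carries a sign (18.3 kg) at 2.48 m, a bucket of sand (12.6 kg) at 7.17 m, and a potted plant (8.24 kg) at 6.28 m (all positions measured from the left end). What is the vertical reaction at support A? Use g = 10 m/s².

Choose support B as the axis so its reaction then has zero moment arm.
Beam weight: 3.16 × 10 = 31.6 N down at 3.745 m → arm 3.745 m, τ = 31.6 × 3.745 = 118.3 N·m counterclockwise.
Sign: 18.3 × 10 = 183 N down at 2.48 m → arm 5.01 m, τ = 183 × 5.01 = 916.8 N·m counterclockwise.
Bucket of sand: 12.6 × 10 = 126 N down at 7.17 m → arm 0.32 m, τ = 126 × 0.32 = 40.32 N·m counterclockwise.
Potted plant: 8.24 × 10 = 82.4 N down at 6.28 m → arm 1.21 m, τ = 82.4 × 1.21 = 99.7 N·m counterclockwise.
Net load moment about support B = 1175 N·m counterclockwise.
Reaction R at support A is upward at 0 m, arm 7.49 m → moment R × 7.49 clockwise.
For rotational equilibrium, R × 7.49 = 1175, so R = 157 N.

R_A ≈ 157 N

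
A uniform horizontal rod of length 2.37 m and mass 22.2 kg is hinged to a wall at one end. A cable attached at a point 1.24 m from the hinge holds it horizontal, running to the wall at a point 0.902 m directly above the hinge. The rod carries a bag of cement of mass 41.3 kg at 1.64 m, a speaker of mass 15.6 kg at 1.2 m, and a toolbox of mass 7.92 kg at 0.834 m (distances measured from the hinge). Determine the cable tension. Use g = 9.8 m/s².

Choose the hinge as the axis so the unknown hinge reaction has zero arm there.
Beam weight: 22.2 × 9.8 = 217.6 N down at 1.185 m → arm 1.185 m, τ = 217.6 × 1.185 = 257.9 N·m clockwise.
Bag of cement: 41.3 × 9.8 = 404.7 N down at 1.64 m → arm 1.64 m, τ = 404.7 × 1.64 = 663.7 N·m clockwise.
Speaker: 15.6 × 9.8 = 152.9 N down at 1.2 m → arm 1.2 m, τ = 152.9 × 1.2 = 183.5 N·m clockwise.
Toolbox: 7.92 × 9.8 = 77.62 N down at 0.834 m → arm 0.834 m, τ = 77.62 × 0.834 = 64.74 N·m clockwise.
Total clockwise load moment = 1170 N·m.
The cable tension T acts at 1.24 m; only its component perpendicular to the rod, T sinθ, produces torque. sinθ = h/√(h²+d²) = 0.902/√(0.902²+1.24²) = 0.5882.
Setting net torque to zero: T × 1.24 × 0.5882 = 1170 → T = 1170 / 0.7294 = 1600 N.

T ≈ 1600 N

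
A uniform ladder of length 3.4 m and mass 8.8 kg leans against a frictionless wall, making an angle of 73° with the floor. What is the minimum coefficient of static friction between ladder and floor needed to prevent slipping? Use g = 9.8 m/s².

About the foot of the ladder:
Ladder weight 8.8×9.8 = 86.24 N acts at 1.7 m along the ladder; its horizontal arm is 1.7·cos73° = 0.497 m → τ = 42.86 N·m clockwise.
Wall normal N acts horizontally at the top; its moment arm is the height L sinθ = 3.4·sin73° = 3.251 m, counterclockwise.
Στ = 0 ⇒ N × 3.251 = 42.86 ⇒ N = 13.18 N.
ΣFx = 0 ⇒ f = N_wall = 13.18 N. ΣFy = 0 ⇒ N_floor = 86.24 N.
μ_min = f / N_floor = 13.18 / 86.24 = 0.153.

μ_min ≈ 0.153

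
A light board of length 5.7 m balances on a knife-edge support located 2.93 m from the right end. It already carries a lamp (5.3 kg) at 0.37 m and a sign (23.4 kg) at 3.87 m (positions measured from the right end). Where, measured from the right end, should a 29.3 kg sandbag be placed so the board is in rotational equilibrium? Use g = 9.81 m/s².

x ≈ 2.64 m from the right end

Taking torques about the knife-edge support (at 2.93 m from the right end):
Lamp: 5.3 × 9.81 = 51.99 N down at 0.37 m → arm 2.56 m, τ = 51.99 × 2.56 = 133.1 N·m clockwise.
Sign: 23.4 × 9.81 = 229.6 N down at 3.87 m → arm 0.94 m, τ = 229.6 × 0.94 = 215.8 N·m counterclockwise.
Net moment of existing loads = 82.7 N·m counterclockwise.
The sandbag weighs 29.3 × 9.81 = 287.4 N and must supply an equal clockwise moment, so its lever arm about the knife-edge support is 82.7 / 287.4 = 0.288 m.
That puts it at 2.93 − 0.288 = 2.64 m from the right end.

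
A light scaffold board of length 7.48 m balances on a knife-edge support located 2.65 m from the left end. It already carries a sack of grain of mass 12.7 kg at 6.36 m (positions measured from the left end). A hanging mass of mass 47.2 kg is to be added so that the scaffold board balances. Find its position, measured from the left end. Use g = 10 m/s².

Taking torques about the knife-edge support (at 2.65 m from the left end):
Sack of grain: 12.7 × 10 = 127 N down at 6.36 m → arm 3.71 m, τ = 127 × 3.71 = 471.2 N·m clockwise.
Net moment of existing loads = 471.2 N·m clockwise.
The hanging mass weighs 47.2 × 10 = 472 N and must supply an equal counterclockwise moment, so its lever arm about the knife-edge support is 471.2 / 472 = 0.998 m.
That puts it at 2.65 − 0.998 = 1.65 m from the left end.

x ≈ 1.65 m from the left end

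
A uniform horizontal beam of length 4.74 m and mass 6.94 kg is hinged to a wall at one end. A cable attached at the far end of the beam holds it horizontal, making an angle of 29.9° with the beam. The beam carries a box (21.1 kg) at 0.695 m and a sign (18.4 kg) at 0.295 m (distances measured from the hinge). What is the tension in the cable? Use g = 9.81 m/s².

T ≈ 152 N

About the hinge:
Beam weight: 6.94 × 9.81 = 68.08 N down at 2.37 m → arm 2.37 m, τ = 68.08 × 2.37 = 161.3 N·m clockwise.
Box: 21.1 × 9.81 = 207 N down at 0.695 m → arm 0.695 m, τ = 207 × 0.695 = 143.9 N·m clockwise.
Sign: 18.4 × 9.81 = 180.5 N down at 0.295 m → arm 0.295 m, τ = 180.5 × 0.295 = 53.25 N·m clockwise.
Total clockwise load moment = 358.5 N·m.
The cable tension T acts at 4.74 m; only its component perpendicular to the beam, T sinθ, produces torque. sin 29.9° = 0.4985.
Balancing moments: T × 4.74 × 0.4985 = 358.5, giving T = 358.5 / 2.363 = 152 N.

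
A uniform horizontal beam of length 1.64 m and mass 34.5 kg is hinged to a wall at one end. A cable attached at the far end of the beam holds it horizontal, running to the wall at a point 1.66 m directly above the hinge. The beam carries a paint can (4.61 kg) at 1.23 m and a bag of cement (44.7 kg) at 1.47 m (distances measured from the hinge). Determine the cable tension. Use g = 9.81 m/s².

T ≈ 838 N

Take moments about the hinge.
Beam weight: 34.5 × 9.81 = 338.4 N down at 0.82 m → arm 0.82 m, τ = 338.4 × 0.82 = 277.5 N·m clockwise.
Paint can: 4.61 × 9.81 = 45.22 N down at 1.23 m → arm 1.23 m, τ = 45.22 × 1.23 = 55.62 N·m clockwise.
Bag of cement: 44.7 × 9.81 = 438.5 N down at 1.47 m → arm 1.47 m, τ = 438.5 × 1.47 = 644.6 N·m clockwise.
Total clockwise load moment = 977.7 N·m.
The cable tension T acts at 1.64 m; only its component perpendicular to the beam, T sinθ, produces torque. sinθ = h/√(h²+d²) = 1.66/√(1.66²+1.64²) = 0.7114.
For rotational equilibrium, T × 1.64 × 0.7114 = 977.7, so T = 977.7 / 1.167 = 838 N.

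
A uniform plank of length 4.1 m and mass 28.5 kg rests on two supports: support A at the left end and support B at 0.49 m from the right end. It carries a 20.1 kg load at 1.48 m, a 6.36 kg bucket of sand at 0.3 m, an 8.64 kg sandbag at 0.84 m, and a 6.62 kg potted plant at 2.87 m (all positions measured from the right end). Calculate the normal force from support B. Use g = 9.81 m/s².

R_B ≈ 466 N

Sum moments about support A (its reaction then has zero moment arm).
Beam weight: 28.5 × 9.81 = 279.6 N down at 2.05 m → arm 2.05 m, τ = 279.6 × 2.05 = 573.2 N·m clockwise.
Load: 20.1 × 9.81 = 197.2 N down at 1.48 m → arm 2.62 m, τ = 197.2 × 2.62 = 516.7 N·m clockwise.
Bucket of sand: 6.36 × 9.81 = 62.39 N down at 0.3 m → arm 3.8 m, τ = 62.39 × 3.8 = 237.1 N·m clockwise.
Sandbag: 8.64 × 9.81 = 84.76 N down at 0.84 m → arm 3.26 m, τ = 84.76 × 3.26 = 276.3 N·m clockwise.
Potted plant: 6.62 × 9.81 = 64.94 N down at 2.87 m → arm 1.23 m, τ = 64.94 × 1.23 = 79.88 N·m clockwise.
Net load moment about support A = 1683 N·m clockwise.
Reaction R at support B is upward at 0.49 m, arm 3.61 m → moment R × 3.61 counterclockwise.
Setting net torque to zero: R × 3.61 = 1683 → R = 466 N.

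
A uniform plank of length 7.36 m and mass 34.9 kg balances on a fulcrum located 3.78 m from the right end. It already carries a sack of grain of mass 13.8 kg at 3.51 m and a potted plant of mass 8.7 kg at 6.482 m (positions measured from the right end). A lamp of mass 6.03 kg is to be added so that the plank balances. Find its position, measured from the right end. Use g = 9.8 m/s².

Taking torques about the fulcrum (at 3.78 m from the right end):
Beam weight: 34.9 × 9.8 = 342 N down at 3.68 m → arm 0.1 m, τ = 342 × 0.1 = 34.2 N·m clockwise.
Sack of grain: 13.8 × 9.8 = 135.2 N down at 3.51 m → arm 0.27 m, τ = 135.2 × 0.27 = 36.5 N·m clockwise.
Potted plant: 8.7 × 9.8 = 85.26 N down at 6.482 m → arm 2.702 m, τ = 85.26 × 2.702 = 230.4 N·m counterclockwise.
Net moment of existing loads = 159.7 N·m counterclockwise.
The lamp weighs 6.03 × 9.8 = 59.09 N and must supply an equal clockwise moment, so its lever arm about the fulcrum is 159.7 / 59.09 = 2.7 m.
That puts it at 3.78 − 2.7 = 1.08 m from the right end.

x ≈ 1.08 m from the right end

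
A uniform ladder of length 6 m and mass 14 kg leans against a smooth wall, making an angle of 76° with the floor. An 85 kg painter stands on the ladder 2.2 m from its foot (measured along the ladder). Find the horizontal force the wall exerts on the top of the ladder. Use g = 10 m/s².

N_wall ≈ 95.2 N

About the foot of the ladder:
Ladder weight 14×10 = 140 N acts at 3 m along the ladder; its horizontal arm is 3·cos76° = 0.7258 m → τ = 101.6 N·m clockwise.
Painter: 85×10 = 850 N at 2.2 m → arm 0.5322 m → τ = 452.4 N·m clockwise.
Wall normal N acts horizontally at the top; its moment arm is the height L sinθ = 6·sin76° = 5.822 m, counterclockwise.
Balancing moments: N × 5.822 = 554, giving N = 95.2 N.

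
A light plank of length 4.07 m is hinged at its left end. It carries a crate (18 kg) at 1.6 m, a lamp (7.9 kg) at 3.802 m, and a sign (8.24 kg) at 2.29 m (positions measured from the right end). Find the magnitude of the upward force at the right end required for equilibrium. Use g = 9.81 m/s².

Sum moments about the left end (the unknown pivot reaction has zero arm there).
Crate: 18 × 9.81 = 176.6 N down at 1.6 m → arm 2.47 m, τ = 176.6 × 2.47 = 436.2 N·m clockwise.
Lamp: 7.9 × 9.81 = 77.5 N down at 3.802 m → arm 0.268 m, τ = 77.5 × 0.268 = 20.77 N·m clockwise.
Sign: 8.24 × 9.81 = 80.83 N down at 2.29 m → arm 1.78 m, τ = 80.83 × 1.78 = 143.9 N·m clockwise.
Net moment of the loads = 600.9 N·m clockwise.
The upward force F acts at the right end, arm 4.07 m, giving F × 4.07 counterclockwise.
Balancing moments: F × 4.07 = 600.9, giving F = 600.9 / 4.07 = 148 N.

F ≈ 148 N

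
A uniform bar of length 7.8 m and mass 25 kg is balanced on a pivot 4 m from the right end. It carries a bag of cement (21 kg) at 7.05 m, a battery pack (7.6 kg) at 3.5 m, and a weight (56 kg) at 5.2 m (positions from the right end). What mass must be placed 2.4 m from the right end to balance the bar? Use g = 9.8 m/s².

Take moments about the pivot (at 4 m from the right end).
Beam weight: 25 × 9.8 = 245 N down at 3.9 m → arm 0.1 m, τ = 245 × 0.1 = 24.5 N·m clockwise.
Bag of cement: 21 × 9.8 = 205.8 N down at 7.05 m → arm 3.05 m, τ = 205.8 × 3.05 = 627.7 N·m counterclockwise.
Battery pack: 7.6 × 9.8 = 74.48 N down at 3.5 m → arm 0.5 m, τ = 74.48 × 0.5 = 37.24 N·m clockwise.
Weight: 56 × 9.8 = 548.8 N down at 5.2 m → arm 1.2 m, τ = 548.8 × 1.2 = 658.6 N·m counterclockwise.
Net moment of known loads = 1225 N·m counterclockwise.
An unknown mass m at 2.4 m has arm 1.6 m; its moment is m·g·1.6 clockwise.
Setting net torque to zero: m × 9.8 × 1.6 = 1225 → m = 1225 / (9.8 × 1.6) = 78.1 kg.

m ≈ 78.1 kg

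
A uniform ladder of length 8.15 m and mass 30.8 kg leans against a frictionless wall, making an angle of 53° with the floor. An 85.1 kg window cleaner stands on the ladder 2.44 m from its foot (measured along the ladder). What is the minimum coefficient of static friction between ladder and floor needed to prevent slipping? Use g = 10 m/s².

About the foot of the ladder:
Ladder weight 30.8×10 = 308 N acts at 4.075 m along the ladder; its horizontal arm is 4.075·cos53° = 2.452 m → τ = 755.2 N·m clockwise.
Window cleaner: 85.1×10 = 851 N at 2.44 m → arm 1.468 m → τ = 1249 N·m clockwise.
Wall normal N acts horizontally at the top; its moment arm is the height L sinθ = 8.15·sin53° = 6.509 m, counterclockwise.
For rotational equilibrium, N × 6.509 = 2004, so N = 307.9 N.
ΣFx = 0 ⇒ f = N_wall = 307.9 N. ΣFy = 0 ⇒ N_floor = 1159 N.
μ_min = f / N_floor = 307.9 / 1159 = 0.266.

μ_min ≈ 0.266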